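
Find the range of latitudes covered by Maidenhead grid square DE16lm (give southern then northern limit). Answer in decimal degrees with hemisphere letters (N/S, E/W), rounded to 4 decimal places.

43.5000° S, 43.4583° S

Field D=3, E=4: +3·20° lon, +4·10° lat → SW at lon -120°, lat -50°.
Square 1, 6: +1·2° lon, +6·1° lat → SW at lon -118°, lat -44°.
Subsquare l=11, m=12: +11·0.0833333° lon, +12·0.0416667° lat → SW at lon -117.083°, lat -43.5°.
Cell spans 0.0833333° lon × 0.0416667° lat.
south 43.5000° S, north 43.4583° S.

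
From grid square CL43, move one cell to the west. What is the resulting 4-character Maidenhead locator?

CL33

Longitude square 4; −1 → 3.
The latitude characters are unchanged.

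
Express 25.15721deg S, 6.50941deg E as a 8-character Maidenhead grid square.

JG34gu12

Add 180° to longitude and 90° to latitude: 186.50941, 64.84279.
Field: 186.50941/20 → 9 → J, 64.84279/10 → 6 → G; chars JG.
Square: 6.50941/2 → 3, 4.84279/1 → 4; chars 34.
Subsquare: 0.50941/0.0833333 → 6 → g, 0.84279/0.0416667 → 20 → u; chars gu.
Extended square: 0.00941/0.00833333 → 1, 0.00946/0.00416667 → 2; chars 12.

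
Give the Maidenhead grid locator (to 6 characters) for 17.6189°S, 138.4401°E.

PH92fj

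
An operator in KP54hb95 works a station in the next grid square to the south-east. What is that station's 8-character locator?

Longitude extended square 9; +1 → 10, wraps to 0, carry into subsquare.
Longitude subsquare h = 7; +1 → 8 = i.
Latitude extended square 5; −1 → 4.

KP54ib04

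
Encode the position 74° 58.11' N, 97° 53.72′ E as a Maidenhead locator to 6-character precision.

NQ84wx

Add 180° to longitude and 90° to latitude: 277.8953, 164.9685.
Field: lon ⌊277.8953/20⌋ = 13 → N; lat ⌊164.9685/10⌋ = 16 → Q.
Square: lon ⌊17.8953/2⌋ = 8; lat ⌊4.9685/1⌋ = 4.
Subsquare: lon ⌊1.8953/0.0833333⌋ = 22 → w; lat ⌊0.9685/0.0416667⌋ = 23 → x.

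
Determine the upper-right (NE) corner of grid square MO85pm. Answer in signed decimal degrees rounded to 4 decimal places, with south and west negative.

Field M=12, O=14: +12·20° lon, +14·10° lat → SW at lon 60°, lat 50°.
Square 8, 5: +8·2° lon, +5·1° lat → SW at lon 76°, lat 55°.
Subsquare p=15, m=12: +15·0.0833333° lon, +12·0.0416667° lat → SW at lon 77.25°, lat 55.5°.
Cell spans 0.0833333° lon × 0.0416667° lat. NE corner is SW corner plus one full cell.
latitude 55.5417, longitude 77.3333.

55.5417, 77.3333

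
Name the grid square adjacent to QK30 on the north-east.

Longitude square 3; +1 → 4.
Latitude square 0; +1 → 1.

QK41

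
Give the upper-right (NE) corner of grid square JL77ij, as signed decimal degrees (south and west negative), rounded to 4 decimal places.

27.4167, 14.7500

Field J=9, L=11: +9·20° lon, +11·10° lat → SW at lon 0°, lat 20°.
Square 7, 7: +7·2° lon, +7·1° lat → SW at lon 14°, lat 27°.
Subsquare i=8, j=9: +8·0.0833333° lon, +9·0.0416667° lat → SW at lon 14.6667°, lat 27.375°.
Cell spans 0.0833333° lon × 0.0416667° lat. NE corner is SW corner plus one full cell.
latitude 27.4167, longitude 14.7500.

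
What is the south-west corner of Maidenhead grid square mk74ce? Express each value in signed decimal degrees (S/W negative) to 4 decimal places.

14.1667, 74.1667

Field M=12, K=10: +12·20° lon, +10·10° lat → SW at lon 60°, lat 10°.
Square 7, 4: +7·2° lon, +4·1° lat → SW at lon 74°, lat 14°.
Subsquare c=2, e=4: +2·0.0833333° lon, +4·0.0416667° lat → SW at lon 74.1667°, lat 14.1667°.
latitude 14.1667, longitude 74.1667.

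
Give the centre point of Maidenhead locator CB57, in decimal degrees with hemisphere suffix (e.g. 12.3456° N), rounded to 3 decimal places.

Field C=2, B=1: +2·20° lon, +1·10° lat → SW at lon -140°, lat -80°.
Square 5, 7: +5·2° lon, +7·1° lat → SW at lon -130°, lat -73°.
Cell spans 2° lon × 1° lat. Centre is SW corner plus half of each.
latitude 72.500° S, longitude 129.000° W.

72.500° S, 129.000° W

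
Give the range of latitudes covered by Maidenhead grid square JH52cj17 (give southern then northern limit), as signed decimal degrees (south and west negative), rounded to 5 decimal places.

-17.59583, -17.59167

Field J=9, H=7: +9·20° lon, +7·10° lat → SW at lon 0°, lat -20°.
Square 5, 2: +5·2° lon, +2·1° lat → SW at lon 10°, lat -18°.
Subsquare c=2, j=9: +2·0.0833333° lon, +9·0.0416667° lat → SW at lon 10.1667°, lat -17.625°.
Extended square 1, 7: +1·0.00833333° lon, +7·0.00416667° lat → SW at lon 10.175°, lat -17.5958°.
Cell spans 0.00833333° lon × 0.00416667° lat.
south -17.59583, north -17.59167.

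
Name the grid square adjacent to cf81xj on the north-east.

Longitude subsquare x = 23; +1 → 24, wraps to 0 = a, carry into square.
Longitude square 8; +1 → 9.
Latitude subsquare j = 9; +1 → 10 = k.

CF91ak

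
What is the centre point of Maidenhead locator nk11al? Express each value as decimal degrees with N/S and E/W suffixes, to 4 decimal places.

11.4792° N, 82.0417° E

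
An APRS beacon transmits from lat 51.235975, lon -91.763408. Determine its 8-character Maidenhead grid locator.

EO41cf86

Offset from 180°W / 90°S: lon 88.23659°, lat 141.23597°.
Field (20°×10°, letters A–R): lon ⌊88.23659/20⌋ = 4 → E; lat ⌊141.23597/10⌋ = 14 → O.
Square (2°×1°, digits 0–9): lon ⌊8.23659/2⌋ = 4; lat ⌊1.23597/1⌋ = 1.
Subsquare (5′×2.5′, letters a–x): lon ⌊0.23659/0.0833333⌋ = 2 → c; lat ⌊0.23597/0.0416667⌋ = 5 → f.
Extended square (30″×15″, digits 0–9): lon ⌊0.06993/0.00833333⌋ = 8; lat ⌊0.02764/0.00416667⌋ = 6.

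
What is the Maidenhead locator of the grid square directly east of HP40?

Longitude square 4; +1 → 5.
The latitude characters are unchanged.

HP50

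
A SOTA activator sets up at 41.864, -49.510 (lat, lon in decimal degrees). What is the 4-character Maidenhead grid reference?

GN51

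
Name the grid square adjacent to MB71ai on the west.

MB61xi

Longitude subsquare a = 0; −1 → -1, wraps to 23 = x, carry into square.
Longitude square 7; −1 → 6.
The latitude characters are unchanged.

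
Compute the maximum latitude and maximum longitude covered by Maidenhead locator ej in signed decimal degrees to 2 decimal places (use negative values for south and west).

Field E=4, J=9: +4·20° lon, +9·10° lat → SW at lon -100°, lat 0°.
Cell spans 20° lon × 10° lat. NE corner is SW corner plus one full cell.
latitude 10.00, longitude -80.00.

10.00, -80.00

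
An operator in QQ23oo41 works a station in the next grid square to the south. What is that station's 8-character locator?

QQ23oo40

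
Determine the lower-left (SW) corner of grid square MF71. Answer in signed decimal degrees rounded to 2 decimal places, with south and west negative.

Field M=12, F=5: +12·20° lon, +5·10° lat → SW at lon 60°, lat -40°.
Square 7, 1: +7·2° lon, +1·1° lat → SW at lon 74°, lat -39°.
latitude -39.00, longitude 74.00.

-39.00, 74.00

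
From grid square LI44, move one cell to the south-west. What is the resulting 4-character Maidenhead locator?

LI33

Longitude square 4; −1 → 3.
Latitude square 4; −1 → 3.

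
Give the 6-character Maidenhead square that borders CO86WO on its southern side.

Latitude subsquare o = 14; −1 → 13 = n.
The longitude characters are unchanged.

CO86wn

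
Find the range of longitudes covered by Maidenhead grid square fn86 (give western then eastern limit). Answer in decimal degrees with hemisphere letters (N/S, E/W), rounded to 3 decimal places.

Field F=5, N=13: +5·20° lon, +13·10° lat → SW at lon -80°, lat 40°.
Square 8, 6: +8·2° lon, +6·1° lat → SW at lon -64°, lat 46°.
Cell spans 2° lon × 1° lat.
west 64.000° W, east 62.000° W.

64.000° W, 62.000° W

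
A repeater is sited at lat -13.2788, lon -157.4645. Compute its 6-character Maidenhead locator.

BH16gr

Offset from 180°W / 90°S: lon 22.5355°, lat 76.7212°.
Field (20°×10°, letters A–R): 22.5355/20 → 1 → B, 76.7212/10 → 7 → H; chars BH.
Square (2°×1°, digits 0–9): 2.5355/2 → 1, 6.7212/1 → 6; chars 16.
Subsquare (5′×2.5′, letters a–x): 0.5355/0.0833333 → 6 → g, 0.7212/0.0416667 → 17 → r; chars gr.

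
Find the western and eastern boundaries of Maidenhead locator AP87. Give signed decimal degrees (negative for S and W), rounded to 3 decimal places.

-164.000, -162.000

Field A=0, P=15: +0·20° lon, +15·10° lat → SW at lon -180°, lat 60°.
Square 8, 7: +8·2° lon, +7·1° lat → SW at lon -164°, lat 67°.
Cell spans 2° lon × 1° lat.
west -164.000, east -162.000.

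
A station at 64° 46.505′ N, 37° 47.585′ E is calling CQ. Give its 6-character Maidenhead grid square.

Offset from 180°W / 90°S: lon 217.7931°, lat 154.7751°.
Field: lon ⌊217.7931/20⌋ = 10 → K; lat ⌊154.7751/10⌋ = 15 → P.
Square: lon ⌊17.7931/2⌋ = 8; lat ⌊4.7751/1⌋ = 4.
Subsquare: lon ⌊1.7931/0.0833333⌋ = 21 → v; lat ⌊0.7751/0.0416667⌋ = 18 → s.

KP84vs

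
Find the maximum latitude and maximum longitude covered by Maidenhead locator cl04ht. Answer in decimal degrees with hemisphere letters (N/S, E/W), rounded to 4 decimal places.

Field C=2, L=11: +2·20° lon, +11·10° lat → SW at lon -140°, lat 20°.
Square 0, 4: +0·2° lon, +4·1° lat → SW at lon -140°, lat 24°.
Subsquare h=7, t=19: +7·0.0833333° lon, +19·0.0416667° lat → SW at lon -139.417°, lat 24.7917°.
Cell spans 0.0833333° lon × 0.0416667° lat. NE corner is SW corner plus one full cell.
latitude 24.8333° N, longitude 139.3333° W.

24.8333° N, 139.3333° W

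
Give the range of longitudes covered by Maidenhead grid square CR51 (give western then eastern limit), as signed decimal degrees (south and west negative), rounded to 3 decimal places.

Field C=2, R=17: +2·20° lon, +17·10° lat → SW at lon -140°, lat 80°.
Square 5, 1: +5·2° lon, +1·1° lat → SW at lon -130°, lat 81°.
Cell spans 2° lon × 1° lat.
west -130.000, east -128.000.

-130.000, -128.000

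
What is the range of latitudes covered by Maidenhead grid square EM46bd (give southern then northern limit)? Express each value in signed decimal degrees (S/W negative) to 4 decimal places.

Field E=4, M=12: +4·20° lon, +12·10° lat → SW at lon -100°, lat 30°.
Square 4, 6: +4·2° lon, +6·1° lat → SW at lon -92°, lat 36°.
Subsquare b=1, d=3: +1·0.0833333° lon, +3·0.0416667° lat → SW at lon -91.9167°, lat 36.125°.
Cell spans 0.0833333° lon × 0.0416667° lat.
south 36.1250, north 36.1667.

36.1250, 36.1667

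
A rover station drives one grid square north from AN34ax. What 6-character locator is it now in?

AN35aa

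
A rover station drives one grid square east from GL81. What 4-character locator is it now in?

GL91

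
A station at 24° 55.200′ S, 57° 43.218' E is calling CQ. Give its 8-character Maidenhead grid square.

Shift to the Maidenhead origin (180°W, 90°S): lon 237.72030, lat 65.08000.
Field (20°×10°, letters A–R): 237.72030/20 → 11 → L, 65.08000/10 → 6 → G; chars LG.
Square (2°×1°, digits 0–9): 17.72030/2 → 8, 5.08000/1 → 5; chars 85.
Subsquare (5′×2.5′, letters a–x): 1.72030/0.0833333 → 20 → u, 0.08000/0.0416667 → 1 → b; chars ub.
Extended square (30″×15″, digits 0–9): 0.05363/0.00833333 → 6, 0.03833/0.00416667 → 9; chars 69.

LG85ub69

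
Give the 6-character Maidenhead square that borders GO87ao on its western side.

GO77xo

Longitude subsquare a = 0; −1 → -1, wraps to 23 = x, carry into square.
Longitude square 8; −1 → 7.
The latitude characters are unchanged.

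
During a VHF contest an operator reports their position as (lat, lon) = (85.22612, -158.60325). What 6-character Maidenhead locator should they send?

BR05qf

Add 180° to longitude and 90° to latitude: 21.3967, 175.2261.
Field: lon ⌊21.3967/20⌋ = 1 → B; lat ⌊175.2261/10⌋ = 17 → R.
Square: lon ⌊1.3967/2⌋ = 0; lat ⌊5.2261/1⌋ = 5.
Subsquare: lon ⌊1.3967/0.0833333⌋ = 16 → q; lat ⌊0.2261/0.0416667⌋ = 5 → f.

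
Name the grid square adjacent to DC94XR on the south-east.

EC04aq

Longitude subsquare x = 23; +1 → 24, wraps to 0 = a, carry into square.
Longitude square 9; +1 → 10, wraps to 0, carry into field.
Longitude field D = 3; +1 → 4 = E.
Latitude subsquare r = 17; −1 → 16 = q.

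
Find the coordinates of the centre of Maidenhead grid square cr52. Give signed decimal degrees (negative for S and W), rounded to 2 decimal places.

82.50, -129.00

Field C=2, R=17: +2·20° lon, +17·10° lat → SW at lon -140°, lat 80°.
Square 5, 2: +5·2° lon, +2·1° lat → SW at lon -130°, lat 82°.
Cell spans 2° lon × 1° lat. Centre is SW corner plus half of each.
latitude 82.50, longitude -129.00.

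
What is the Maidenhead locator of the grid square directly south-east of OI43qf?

Longitude subsquare q = 16; +1 → 17 = r.
Latitude subsquare f = 5; −1 → 4 = e.

OI43re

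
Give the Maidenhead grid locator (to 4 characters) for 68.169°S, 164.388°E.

Add 180° to longitude and 90° to latitude: 344.39, 21.83.
Field (20°×10°, letters A–R): lon ⌊344.39/20⌋ = 17 → R; lat ⌊21.83/10⌋ = 2 → C.
Square (2°×1°, digits 0–9): lon ⌊4.39/2⌋ = 2; lat ⌊1.83/1⌋ = 1.

RC21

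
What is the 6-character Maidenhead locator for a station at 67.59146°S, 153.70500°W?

Shift to the Maidenhead origin (180°W, 90°S): lon 26.2950, lat 22.4085.
Field: lon ⌊26.2950/20⌋ = 1 → B; lat ⌊22.4085/10⌋ = 2 → C.
Square: lon ⌊6.2950/2⌋ = 3; lat ⌊2.4085/1⌋ = 2.
Subsquare: lon ⌊0.2950/0.0833333⌋ = 3 → d; lat ⌊0.4085/0.0416667⌋ = 9 → j.

BC32dj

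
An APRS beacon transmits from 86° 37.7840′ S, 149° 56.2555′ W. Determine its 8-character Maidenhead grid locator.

BA53ai78

Offset from 180°W / 90°S: lon 30.06241°, lat 3.37027°.
Field: 30.06241/20 → 1 → B, 3.37027/10 → 0 → A; chars BA.
Square: 10.06241/2 → 5, 3.37027/1 → 3; chars 53.
Subsquare: 0.06241/0.0833333 → 0 → a, 0.37027/0.0416667 → 8 → i; chars ai.
Extended square: 0.06241/0.00833333 → 7, 0.03693/0.00416667 → 8; chars 78.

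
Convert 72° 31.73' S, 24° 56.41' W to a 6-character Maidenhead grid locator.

HB77ml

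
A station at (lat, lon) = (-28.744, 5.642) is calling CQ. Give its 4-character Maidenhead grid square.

Shift to the Maidenhead origin (180°W, 90°S): lon 185.64, lat 61.26.
Field (20°×10°, letters A–R): lon ⌊185.64/20⌋ = 9 → J; lat ⌊61.26/10⌋ = 6 → G.
Square (2°×1°, digits 0–9): lon ⌊5.64/2⌋ = 2; lat ⌊1.26/1⌋ = 1.

JG21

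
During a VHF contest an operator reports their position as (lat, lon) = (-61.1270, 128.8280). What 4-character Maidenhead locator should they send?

PC48

Shift to the Maidenhead origin (180°W, 90°S): lon 308.83, lat 28.87.
Field: 308.83/20 → 15 → P, 28.87/10 → 2 → C; chars PC.
Square: 8.83/2 → 4, 8.87/1 → 8; chars 48.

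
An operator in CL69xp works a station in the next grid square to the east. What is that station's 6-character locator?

Longitude subsquare x = 23; +1 → 24, wraps to 0 = a, carry into square.
Longitude square 6; +1 → 7.
The latitude characters are unchanged.

CL79ap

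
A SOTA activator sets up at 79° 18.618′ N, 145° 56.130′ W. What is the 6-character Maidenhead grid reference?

BQ79ah

Shift to the Maidenhead origin (180°W, 90°S): lon 34.0645, lat 169.3103.
Field: lon ⌊34.0645/20⌋ = 1 → B; lat ⌊169.3103/10⌋ = 16 → Q.
Square: lon ⌊14.0645/2⌋ = 7; lat ⌊9.3103/1⌋ = 9.
Subsquare: lon ⌊0.0645/0.0833333⌋ = 0 → a; lat ⌊0.3103/0.0416667⌋ = 7 → h.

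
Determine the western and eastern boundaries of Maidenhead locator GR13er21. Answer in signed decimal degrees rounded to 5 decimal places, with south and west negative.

-57.65000, -57.64167

Field G=6, R=17: +6·20° lon, +17·10° lat → SW at lon -60°, lat 80°.
Square 1, 3: +1·2° lon, +3·1° lat → SW at lon -58°, lat 83°.
Subsquare e=4, r=17: +4·0.0833333° lon, +17·0.0416667° lat → SW at lon -57.6667°, lat 83.7083°.
Extended square 2, 1: +2·0.00833333° lon, +1·0.00416667° lat → SW at lon -57.65°, lat 83.7125°.
Cell spans 0.00833333° lon × 0.00416667° lat.
west -57.65000, east -57.64167.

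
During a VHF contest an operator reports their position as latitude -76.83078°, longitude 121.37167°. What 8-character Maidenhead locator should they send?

PB03qe40

Add 180° to longitude and 90° to latitude: 301.37167, 13.16922.
Field: 301.37167/20 → 15 → P, 13.16922/10 → 1 → B; chars PB.
Square: 1.37167/2 → 0, 3.16922/1 → 3; chars 03.
Subsquare: 1.37167/0.0833333 → 16 → q, 0.16922/0.0416667 → 4 → e; chars qe.
Extended square: 0.03834/0.00833333 → 4, 0.00255/0.00416667 → 0; chars 40.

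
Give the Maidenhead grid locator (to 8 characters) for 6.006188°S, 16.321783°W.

II13ux18

Offset from 180°W / 90°S: lon 163.67822°, lat 83.99381°.
Field (20°×10°, letters A–R): 163.67822/20 → 8 → I, 83.99381/10 → 8 → I; chars II.
Square (2°×1°, digits 0–9): 3.67822/2 → 1, 3.99381/1 → 3; chars 13.
Subsquare (5′×2.5′, letters a–x): 1.67822/0.0833333 → 20 → u, 0.99381/0.0416667 → 23 → x; chars ux.
Extended square (30″×15″, digits 0–9): 0.01155/0.00833333 → 1, 0.03548/0.00416667 → 8; chars 18.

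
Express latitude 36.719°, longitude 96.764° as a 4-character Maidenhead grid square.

Offset from 180°W / 90°S: lon 276.76°, lat 126.72°.
Field: lon ⌊276.76/20⌋ = 13 → N; lat ⌊126.72/10⌋ = 12 → M.
Square: lon ⌊16.76/2⌋ = 8; lat ⌊6.72/1⌋ = 6.

NM86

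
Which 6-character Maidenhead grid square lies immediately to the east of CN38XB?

Longitude subsquare x = 23; +1 → 24, wraps to 0 = a, carry into square.
Longitude square 3; +1 → 4.
The latitude characters are unchanged.

CN48ab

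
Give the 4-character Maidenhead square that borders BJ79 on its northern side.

BK70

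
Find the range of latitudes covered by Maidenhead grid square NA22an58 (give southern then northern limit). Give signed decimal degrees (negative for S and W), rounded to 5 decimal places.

-87.42500, -87.42083

Field N=13, A=0: +13·20° lon, +0·10° lat → SW at lon 80°, lat -90°.
Square 2, 2: +2·2° lon, +2·1° lat → SW at lon 84°, lat -88°.
Subsquare a=0, n=13: +0·0.0833333° lon, +13·0.0416667° lat → SW at lon 84°, lat -87.4583°.
Extended square 5, 8: +5·0.00833333° lon, +8·0.00416667° lat → SW at lon 84.0417°, lat -87.425°.
Cell spans 0.00833333° lon × 0.00416667° lat.
south -87.42500, north -87.42083.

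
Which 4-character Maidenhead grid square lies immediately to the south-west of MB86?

MB75

Longitude square 8; −1 → 7.
Latitude square 6; −1 → 5.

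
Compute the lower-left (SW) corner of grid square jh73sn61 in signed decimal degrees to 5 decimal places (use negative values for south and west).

-16.45417, 15.55000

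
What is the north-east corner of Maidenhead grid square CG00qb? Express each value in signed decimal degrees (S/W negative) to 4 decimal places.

Field C=2, G=6: +2·20° lon, +6·10° lat → SW at lon -140°, lat -30°.
Square 0, 0: +0·2° lon, +0·1° lat → SW at lon -140°, lat -30°.
Subsquare q=16, b=1: +16·0.0833333° lon, +1·0.0416667° lat → SW at lon -138.667°, lat -29.9583°.
Cell spans 0.0833333° lon × 0.0416667° lat. NE corner is SW corner plus one full cell.
latitude -29.9167, longitude -138.5833.

-29.9167, -138.5833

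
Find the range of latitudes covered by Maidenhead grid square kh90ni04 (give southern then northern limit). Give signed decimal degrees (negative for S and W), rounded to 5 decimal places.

-19.65000, -19.64583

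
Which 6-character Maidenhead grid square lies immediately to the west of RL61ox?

RL61nx

Longitude subsquare o = 14; −1 → 13 = n.
The latitude characters are unchanged.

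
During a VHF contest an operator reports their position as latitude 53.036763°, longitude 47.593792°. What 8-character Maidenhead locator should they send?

LO33ta18

Offset from 180°W / 90°S: lon 227.59379°, lat 143.03676°.
Field: 227.59379/20 → 11 → L, 143.03676/10 → 14 → O; chars LO.
Square: 7.59379/2 → 3, 3.03676/1 → 3; chars 33.
Subsquare: 1.59379/0.0833333 → 19 → t, 0.03676/0.0416667 → 0 → a; chars ta.
Extended square: 0.01046/0.00833333 → 1, 0.03676/0.00416667 → 8; chars 18.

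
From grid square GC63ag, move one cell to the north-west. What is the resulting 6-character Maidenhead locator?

GC53xh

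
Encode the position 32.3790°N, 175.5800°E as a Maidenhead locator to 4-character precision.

RM72

Add 180° to longitude and 90° to latitude: 355.58, 122.38.
Field (20°×10°, letters A–R): 355.58/20 → 17 → R, 122.38/10 → 12 → M; chars RM.
Square (2°×1°, digits 0–9): 15.58/2 → 7, 2.38/1 → 2; chars 72.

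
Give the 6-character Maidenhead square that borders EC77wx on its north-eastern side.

EC78xa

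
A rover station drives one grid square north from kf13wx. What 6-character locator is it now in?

KF14wa

Latitude subsquare x = 23; +1 → 24, wraps to 0 = a, carry into square.
Latitude square 3; +1 → 4.
The longitude characters are unchanged.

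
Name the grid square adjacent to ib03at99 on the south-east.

IB03bt08

Longitude extended square 9; +1 → 10, wraps to 0, carry into subsquare.
Longitude subsquare a = 0; +1 → 1 = b.
Latitude extended square 9; −1 → 8.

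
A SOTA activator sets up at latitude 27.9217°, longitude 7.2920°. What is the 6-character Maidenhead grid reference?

Offset from 180°W / 90°S: lon 187.2920°, lat 117.9217°.
Field: 187.2920/20 → 9 → J, 117.9217/10 → 11 → L; chars JL.
Square: 7.2920/2 → 3, 7.9217/1 → 7; chars 37.
Subsquare: 1.2920/0.0833333 → 15 → p, 0.9217/0.0416667 → 22 → w; chars pw.

JL37pw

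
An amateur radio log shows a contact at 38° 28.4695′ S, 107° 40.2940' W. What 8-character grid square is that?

DF61dm96

Add 180° to longitude and 90° to latitude: 72.32843, 51.52551.
Field: lon ⌊72.32843/20⌋ = 3 → D; lat ⌊51.52551/10⌋ = 5 → F.
Square: lon ⌊12.32843/2⌋ = 6; lat ⌊1.52551/1⌋ = 1.
Subsquare: lon ⌊0.32843/0.0833333⌋ = 3 → d; lat ⌊0.52551/0.0416667⌋ = 12 → m.
Extended square: lon ⌊0.07843/0.00833333⌋ = 9; lat ⌊0.02551/0.00416667⌋ = 6.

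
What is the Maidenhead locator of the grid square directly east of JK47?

JK57

Longitude square 4; +1 → 5.
The latitude characters are unchanged.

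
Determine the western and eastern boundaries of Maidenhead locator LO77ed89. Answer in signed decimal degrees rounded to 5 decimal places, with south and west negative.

Field L=11, O=14: +11·20° lon, +14·10° lat → SW at lon 40°, lat 50°.
Square 7, 7: +7·2° lon, +7·1° lat → SW at lon 54°, lat 57°.
Subsquare e=4, d=3: +4·0.0833333° lon, +3·0.0416667° lat → SW at lon 54.3333°, lat 57.125°.
Extended square 8, 9: +8·0.00833333° lon, +9·0.00416667° lat → SW at lon 54.4°, lat 57.1625°.
Cell spans 0.00833333° lon × 0.00416667° lat.
west 54.40000, east 54.40833.

54.40000, 54.40833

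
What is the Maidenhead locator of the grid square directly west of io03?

Longitude square 0; −1 → -1, wraps to 9, carry into field.
Longitude field I = 8; −1 → 7 = H.
The latitude characters are unchanged.

HO93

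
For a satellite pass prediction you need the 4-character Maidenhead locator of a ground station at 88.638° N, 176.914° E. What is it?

Shift to the Maidenhead origin (180°W, 90°S): lon 356.91, lat 178.64.
Field: 356.91/20 → 17 → R, 178.64/10 → 17 → R; chars RR.
Square: 16.91/2 → 8, 8.64/1 → 8; chars 88.

RR88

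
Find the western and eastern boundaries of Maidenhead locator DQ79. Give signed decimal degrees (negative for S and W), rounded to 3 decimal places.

-106.000, -104.000

Field D=3, Q=16: +3·20° lon, +16·10° lat → SW at lon -120°, lat 70°.
Square 7, 9: +7·2° lon, +9·1° lat → SW at lon -106°, lat 79°.
Cell spans 2° lon × 1° lat.
west -106.000, east -104.000.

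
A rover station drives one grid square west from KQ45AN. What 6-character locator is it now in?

KQ35xn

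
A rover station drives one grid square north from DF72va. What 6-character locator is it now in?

DF72vb

Latitude subsquare a = 0; +1 → 1 = b.
The longitude characters are unchanged.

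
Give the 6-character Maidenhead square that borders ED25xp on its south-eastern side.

ED35ao

Longitude subsquare x = 23; +1 → 24, wraps to 0 = a, carry into square.
Longitude square 2; +1 → 3.
Latitude subsquare p = 15; −1 → 14 = o.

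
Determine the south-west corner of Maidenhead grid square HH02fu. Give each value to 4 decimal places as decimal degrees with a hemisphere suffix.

Field H=7, H=7: +7·20° lon, +7·10° lat → SW at lon -40°, lat -20°.
Square 0, 2: +0·2° lon, +2·1° lat → SW at lon -40°, lat -18°.
Subsquare f=5, u=20: +5·0.0833333° lon, +20·0.0416667° lat → SW at lon -39.5833°, lat -17.1667°.
latitude 17.1667° S, longitude 39.5833° W.

17.1667° S, 39.5833° W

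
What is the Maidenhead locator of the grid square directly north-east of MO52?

MO63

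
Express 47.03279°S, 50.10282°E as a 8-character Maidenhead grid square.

LE52bx22

Add 180° to longitude and 90° to latitude: 230.10282, 42.96721.
Field: 230.10282/20 → 11 → L, 42.96721/10 → 4 → E; chars LE.
Square: 10.10282/2 → 5, 2.96721/1 → 2; chars 52.
Subsquare: 0.10282/0.0833333 → 1 → b, 0.96721/0.0416667 → 23 → x; chars bx.
Extended square: 0.01949/0.00833333 → 2, 0.00888/0.00416667 → 2; chars 22.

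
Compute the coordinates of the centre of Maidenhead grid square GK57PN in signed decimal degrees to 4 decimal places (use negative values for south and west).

Field G=6, K=10: +6·20° lon, +10·10° lat → SW at lon -60°, lat 10°.
Square 5, 7: +5·2° lon, +7·1° lat → SW at lon -50°, lat 17°.
Subsquare p=15, n=13: +15·0.0833333° lon, +13·0.0416667° lat → SW at lon -48.75°, lat 17.5417°.
Cell spans 0.0833333° lon × 0.0416667° lat. Centre is SW corner plus half of each.
latitude 17.5625, longitude -48.7083.

17.5625, -48.7083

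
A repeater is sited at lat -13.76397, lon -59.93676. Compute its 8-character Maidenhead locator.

Shift to the Maidenhead origin (180°W, 90°S): lon 120.06324, lat 76.23603.
Field: lon ⌊120.06324/20⌋ = 6 → G; lat ⌊76.23603/10⌋ = 7 → H.
Square: lon ⌊0.06324/2⌋ = 0; lat ⌊6.23603/1⌋ = 6.
Subsquare: lon ⌊0.06324/0.0833333⌋ = 0 → a; lat ⌊0.23603/0.0416667⌋ = 5 → f.
Extended square: lon ⌊0.06324/0.00833333⌋ = 7; lat ⌊0.02770/0.00416667⌋ = 6.

GH06af76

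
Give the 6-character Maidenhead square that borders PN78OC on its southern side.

PN78ob

Latitude subsquare c = 2; −1 → 1 = b.
The longitude characters are unchanged.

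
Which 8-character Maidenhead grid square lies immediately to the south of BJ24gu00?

BJ24gt09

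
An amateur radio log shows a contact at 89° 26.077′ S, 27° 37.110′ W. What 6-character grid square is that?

Shift to the Maidenhead origin (180°W, 90°S): lon 152.3815, lat 0.5654.
Field: 152.3815/20 → 7 → H, 0.5654/10 → 0 → A; chars HA.
Square: 12.3815/2 → 6, 0.5654/1 → 0; chars 60.
Subsquare: 0.3815/0.0833333 → 4 → e, 0.5654/0.0416667 → 13 → n; chars en.

HA60en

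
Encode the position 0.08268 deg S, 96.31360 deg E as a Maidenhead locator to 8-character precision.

NI89dw70

Add 180° to longitude and 90° to latitude: 276.31360, 89.91732.
Field (20°×10°, letters A–R): 276.31360/20 → 13 → N, 89.91732/10 → 8 → I; chars NI.
Square (2°×1°, digits 0–9): 16.31360/2 → 8, 9.91732/1 → 9; chars 89.
Subsquare (5′×2.5′, letters a–x): 0.31360/0.0833333 → 3 → d, 0.91732/0.0416667 → 22 → w; chars dw.
Extended square (30″×15″, digits 0–9): 0.06360/0.00833333 → 7, 0.00065/0.00416667 → 0; chars 70.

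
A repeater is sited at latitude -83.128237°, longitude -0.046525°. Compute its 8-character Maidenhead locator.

IA96xu49

Add 180° to longitude and 90° to latitude: 179.95347, 6.87176.
Field: 179.95347/20 → 8 → I, 6.87176/10 → 0 → A; chars IA.
Square: 19.95347/2 → 9, 6.87176/1 → 6; chars 96.
Subsquare: 1.95347/0.0833333 → 23 → x, 0.87176/0.0416667 → 20 → u; chars xu.
Extended square: 0.03681/0.00833333 → 4, 0.03843/0.00416667 → 9; chars 49.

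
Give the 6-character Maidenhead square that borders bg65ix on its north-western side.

Longitude subsquare i = 8; −1 → 7 = h.
Latitude subsquare x = 23; +1 → 24, wraps to 0 = a, carry into square.
Latitude square 5; +1 → 6.

BG66ha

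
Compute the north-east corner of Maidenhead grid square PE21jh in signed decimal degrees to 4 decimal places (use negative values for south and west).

Field P=15, E=4: +15·20° lon, +4·10° lat → SW at lon 120°, lat -50°.
Square 2, 1: +2·2° lon, +1·1° lat → SW at lon 124°, lat -49°.
Subsquare j=9, h=7: +9·0.0833333° lon, +7·0.0416667° lat → SW at lon 124.75°, lat -48.7083°.
Cell spans 0.0833333° lon × 0.0416667° lat. NE corner is SW corner plus one full cell.
latitude -48.6667, longitude 124.8333.

-48.6667, 124.8333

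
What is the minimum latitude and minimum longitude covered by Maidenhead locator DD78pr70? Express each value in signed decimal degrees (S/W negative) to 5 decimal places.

-51.29167, -104.69167

Field D=3, D=3: +3·20° lon, +3·10° lat → SW at lon -120°, lat -60°.
Square 7, 8: +7·2° lon, +8·1° lat → SW at lon -106°, lat -52°.
Subsquare p=15, r=17: +15·0.0833333° lon, +17·0.0416667° lat → SW at lon -104.75°, lat -51.2917°.
Extended square 7, 0: +7·0.00833333° lon, +0·0.00416667° lat → SW at lon -104.692°, lat -51.2917°.
latitude -51.29167, longitude -104.69167.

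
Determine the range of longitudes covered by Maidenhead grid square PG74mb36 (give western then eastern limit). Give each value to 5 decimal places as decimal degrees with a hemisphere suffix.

135.02500° E, 135.03333° E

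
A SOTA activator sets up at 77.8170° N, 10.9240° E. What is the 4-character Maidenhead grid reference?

JQ57

Add 180° to longitude and 90° to latitude: 190.92, 167.82.
Field: lon ⌊190.92/20⌋ = 9 → J; lat ⌊167.82/10⌋ = 16 → Q.
Square: lon ⌊10.92/2⌋ = 5; lat ⌊7.82/1⌋ = 7.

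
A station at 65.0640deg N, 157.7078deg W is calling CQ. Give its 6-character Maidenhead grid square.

Offset from 180°W / 90°S: lon 22.2922°, lat 155.0640°.
Field: 22.2922/20 → 1 → B, 155.0640/10 → 15 → P; chars BP.
Square: 2.2922/2 → 1, 5.0640/1 → 5; chars 15.
Subsquare: 0.2922/0.0833333 → 3 → d, 0.0640/0.0416667 → 1 → b; chars db.

BP15db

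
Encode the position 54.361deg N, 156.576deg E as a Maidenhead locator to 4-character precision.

Add 180° to longitude and 90° to latitude: 336.58, 144.36.
Field: 336.58/20 → 16 → Q, 144.36/10 → 14 → O; chars QO.
Square: 16.58/2 → 8, 4.36/1 → 4; chars 84.

QO84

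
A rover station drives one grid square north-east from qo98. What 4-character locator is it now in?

RO09

Longitude square 9; +1 → 10, wraps to 0, carry into field.
Longitude field Q = 16; +1 → 17 = R.
Latitude square 8; +1 → 9.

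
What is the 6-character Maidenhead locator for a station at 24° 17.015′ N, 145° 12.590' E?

QL24og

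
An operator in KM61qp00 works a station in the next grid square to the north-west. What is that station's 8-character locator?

Longitude extended square 0; −1 → -1, wraps to 9, carry into subsquare.
Longitude subsquare q = 16; −1 → 15 = p.
Latitude extended square 0; +1 → 1.

KM61pp91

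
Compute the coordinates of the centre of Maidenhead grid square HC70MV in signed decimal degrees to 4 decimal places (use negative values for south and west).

-69.1042, -24.9583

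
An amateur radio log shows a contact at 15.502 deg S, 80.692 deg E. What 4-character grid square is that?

NH04

Shift to the Maidenhead origin (180°W, 90°S): lon 260.69, lat 74.50.
Field: lon ⌊260.69/20⌋ = 13 → N; lat ⌊74.50/10⌋ = 7 → H.
Square: lon ⌊0.69/2⌋ = 0; lat ⌊4.50/1⌋ = 4.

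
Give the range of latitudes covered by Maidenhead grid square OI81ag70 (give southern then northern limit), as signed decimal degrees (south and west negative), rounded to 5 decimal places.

Field O=14, I=8: +14·20° lon, +8·10° lat → SW at lon 100°, lat -10°.
Square 8, 1: +8·2° lon, +1·1° lat → SW at lon 116°, lat -9°.
Subsquare a=0, g=6: +0·0.0833333° lon, +6·0.0416667° lat → SW at lon 116°, lat -8.75°.
Extended square 7, 0: +7·0.00833333° lon, +0·0.00416667° lat → SW at lon 116.058°, lat -8.75°.
Cell spans 0.00833333° lon × 0.00416667° lat.
south -8.75000, north -8.74583.

-8.75000, -8.74583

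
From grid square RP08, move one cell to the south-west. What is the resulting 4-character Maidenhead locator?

QP97

Longitude square 0; −1 → -1, wraps to 9, carry into field.
Longitude field R = 17; −1 → 16 = Q.
Latitude square 8; −1 → 7.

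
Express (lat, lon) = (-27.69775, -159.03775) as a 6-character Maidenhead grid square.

BG02lh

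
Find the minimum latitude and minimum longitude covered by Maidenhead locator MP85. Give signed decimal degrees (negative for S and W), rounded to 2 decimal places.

65.00, 76.00

Field M=12, P=15: +12·20° lon, +15·10° lat → SW at lon 60°, lat 60°.
Square 8, 5: +8·2° lon, +5·1° lat → SW at lon 76°, lat 65°.
latitude 65.00, longitude 76.00.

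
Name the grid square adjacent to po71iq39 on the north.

Latitude extended square 9; +1 → 10, wraps to 0, carry into subsquare.
Latitude subsquare q = 16; +1 → 17 = r.
The longitude characters are unchanged.

PO71ir30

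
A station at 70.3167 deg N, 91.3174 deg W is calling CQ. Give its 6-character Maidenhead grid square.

EQ40ih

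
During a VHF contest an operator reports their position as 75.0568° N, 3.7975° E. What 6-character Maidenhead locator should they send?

Offset from 180°W / 90°S: lon 183.7975°, lat 165.0568°.
Field (20°×10°, letters A–R): 183.7975/20 → 9 → J, 165.0568/10 → 16 → Q; chars JQ.
Square (2°×1°, digits 0–9): 3.7975/2 → 1, 5.0568/1 → 5; chars 15.
Subsquare (5′×2.5′, letters a–x): 1.7975/0.0833333 → 21 → v, 0.0568/0.0416667 → 1 → b; chars vb.

JQ15vb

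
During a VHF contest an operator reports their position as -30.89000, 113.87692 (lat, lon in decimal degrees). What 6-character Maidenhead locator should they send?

OF69wc

Shift to the Maidenhead origin (180°W, 90°S): lon 293.8769, lat 59.1100.
Field: 293.8769/20 → 14 → O, 59.1100/10 → 5 → F; chars OF.
Square: 13.8769/2 → 6, 9.1100/1 → 9; chars 69.
Subsquare: 1.8769/0.0833333 → 22 → w, 0.1100/0.0416667 → 2 → c; chars wc.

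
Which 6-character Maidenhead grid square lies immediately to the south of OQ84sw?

OQ84sv

Latitude subsquare w = 22; −1 → 21 = v.
The longitude characters are unchanged.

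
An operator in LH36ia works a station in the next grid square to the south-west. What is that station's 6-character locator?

LH35hx

Longitude subsquare i = 8; −1 → 7 = h.
Latitude subsquare a = 0; −1 → -1, wraps to 23 = x, carry into square.
Latitude square 6; −1 → 5.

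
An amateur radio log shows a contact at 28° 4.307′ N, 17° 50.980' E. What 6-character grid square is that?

JL88wb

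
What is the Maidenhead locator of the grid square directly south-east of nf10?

NE29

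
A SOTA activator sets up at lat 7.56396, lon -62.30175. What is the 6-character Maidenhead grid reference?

Offset from 180°W / 90°S: lon 117.6983°, lat 97.5640°.
Field: 117.6983/20 → 5 → F, 97.5640/10 → 9 → J; chars FJ.
Square: 17.6983/2 → 8, 7.5640/1 → 7; chars 87.
Subsquare: 1.6983/0.0833333 → 20 → u, 0.5640/0.0416667 → 13 → n; chars un.

FJ87un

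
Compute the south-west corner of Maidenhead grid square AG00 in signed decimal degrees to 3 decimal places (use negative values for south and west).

Field A=0, G=6: +0·20° lon, +6·10° lat → SW at lon -180°, lat -30°.
Square 0, 0: +0·2° lon, +0·1° lat → SW at lon -180°, lat -30°.
latitude -30.000, longitude -180.000.

-30.000, -180.000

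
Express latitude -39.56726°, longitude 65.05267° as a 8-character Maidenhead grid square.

Shift to the Maidenhead origin (180°W, 90°S): lon 245.05267, lat 50.43274.
Field: 245.05267/20 → 12 → M, 50.43274/10 → 5 → F; chars MF.
Square: 5.05267/2 → 2, 0.43274/1 → 0; chars 20.
Subsquare: 1.05267/0.0833333 → 12 → m, 0.43274/0.0416667 → 10 → k; chars mk.
Extended square: 0.05267/0.00833333 → 6, 0.01607/0.00416667 → 3; chars 63.

MF20mk63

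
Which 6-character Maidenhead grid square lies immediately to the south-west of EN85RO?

EN85qn

Longitude subsquare r = 17; −1 → 16 = q.
Latitude subsquare o = 14; −1 → 13 = n.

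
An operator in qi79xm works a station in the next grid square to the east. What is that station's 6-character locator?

Longitude subsquare x = 23; +1 → 24, wraps to 0 = a, carry into square.
Longitude square 7; +1 → 8.
The latitude characters are unchanged.

QI89am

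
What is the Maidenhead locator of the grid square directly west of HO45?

Longitude square 4; −1 → 3.
The latitude characters are unchanged.

HO35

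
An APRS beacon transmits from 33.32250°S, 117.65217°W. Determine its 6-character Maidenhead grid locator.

DF16eq

Shift to the Maidenhead origin (180°W, 90°S): lon 62.3478, lat 56.6775.
Field (20°×10°, letters A–R): 62.3478/20 → 3 → D, 56.6775/10 → 5 → F; chars DF.
Square (2°×1°, digits 0–9): 2.3478/2 → 1, 6.6775/1 → 6; chars 16.
Subsquare (5′×2.5′, letters a–x): 0.3478/0.0833333 → 4 → e, 0.6775/0.0416667 → 16 → q; chars eq.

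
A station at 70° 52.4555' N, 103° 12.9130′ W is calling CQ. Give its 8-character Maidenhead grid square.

Shift to the Maidenhead origin (180°W, 90°S): lon 76.78478, lat 160.87426.
Field (20°×10°, letters A–R): lon ⌊76.78478/20⌋ = 3 → D; lat ⌊160.87426/10⌋ = 16 → Q.
Square (2°×1°, digits 0–9): lon ⌊16.78478/2⌋ = 8; lat ⌊0.87426/1⌋ = 0.
Subsquare (5′×2.5′, letters a–x): lon ⌊0.78478/0.0833333⌋ = 9 → j; lat ⌊0.87426/0.0416667⌋ = 20 → u.
Extended square (30″×15″, digits 0–9): lon ⌊0.03478/0.00833333⌋ = 4; lat ⌊0.04092/0.00416667⌋ = 9.

DQ80ju49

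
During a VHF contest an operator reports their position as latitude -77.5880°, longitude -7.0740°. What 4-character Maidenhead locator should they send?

IB62

Add 180° to longitude and 90° to latitude: 172.93, 12.41.
Field: lon ⌊172.93/20⌋ = 8 → I; lat ⌊12.41/10⌋ = 1 → B.
Square: lon ⌊12.93/2⌋ = 6; lat ⌊2.41/1⌋ = 2.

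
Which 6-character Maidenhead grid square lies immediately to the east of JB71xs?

Longitude subsquare x = 23; +1 → 24, wraps to 0 = a, carry into square.
Longitude square 7; +1 → 8.
The latitude characters are unchanged.

JB81as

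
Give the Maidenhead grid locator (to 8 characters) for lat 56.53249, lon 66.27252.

MO36dm27

Add 180° to longitude and 90° to latitude: 246.27252, 146.53249.
Field: lon ⌊246.27252/20⌋ = 12 → M; lat ⌊146.53249/10⌋ = 14 → O.
Square: lon ⌊6.27252/2⌋ = 3; lat ⌊6.53249/1⌋ = 6.
Subsquare: lon ⌊0.27252/0.0833333⌋ = 3 → d; lat ⌊0.53249/0.0416667⌋ = 12 → m.
Extended square: lon ⌊0.02252/0.00833333⌋ = 2; lat ⌊0.03249/0.00416667⌋ = 7.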